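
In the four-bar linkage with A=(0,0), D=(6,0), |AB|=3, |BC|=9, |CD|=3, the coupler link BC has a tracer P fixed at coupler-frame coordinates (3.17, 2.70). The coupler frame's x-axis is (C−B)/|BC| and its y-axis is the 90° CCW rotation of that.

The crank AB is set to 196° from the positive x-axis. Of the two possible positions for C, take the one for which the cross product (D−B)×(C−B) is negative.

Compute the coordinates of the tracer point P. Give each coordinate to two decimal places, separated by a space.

A=(0,0), D=(6.00,0)
B = A + 3.00·(cos196°, sin196°) = (-2.8838, -0.8269)
|BD| = 8.9222
circle(B,9.00) ∩ circle(D,3.00): a=8.4960, h=2.9696
  candidates: C₊=(5.3004,2.9173) cross=26.495; C₋=(5.8508,-2.9963) cross=-26.495
  mode - wants cross < 0 → take C=(5.8508,-2.9963) (cross=-26.495)
ex = (C−B)/|BC| = (0.9705,-0.2410); ey = (0.2410,0.9705)
P = B + 3.17·ex + 2.70·ey = (0.8436,1.0294)

0.84 1.03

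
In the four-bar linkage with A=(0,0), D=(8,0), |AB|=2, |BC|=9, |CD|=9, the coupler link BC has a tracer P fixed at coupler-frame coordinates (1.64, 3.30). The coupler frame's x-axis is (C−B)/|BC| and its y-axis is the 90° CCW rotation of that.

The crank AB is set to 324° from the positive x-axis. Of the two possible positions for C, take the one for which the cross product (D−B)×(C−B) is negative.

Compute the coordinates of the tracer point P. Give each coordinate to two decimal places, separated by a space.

A=(0,0), D=(8.00,0)
B = A + 2.00·(cos324°, sin324°) = (1.6180, -1.1756)
|BD| = 6.4893
circle(B,9.00) ∩ circle(D,9.00): a=3.2447, h=8.3948
  candidates: C₊=(3.2883,7.6681) cross=54.476; C₋=(6.3298,-8.8437) cross=-54.476
  mode - wants cross < 0 → take C=(6.3298,-8.8437) (cross=-54.476)
ex = (C−B)/|BC| = (0.5235,-0.8520); ey = (0.8520,0.5235)
P = B + 1.64·ex + 3.30·ey = (5.2882,-0.8452)

5.29 -0.85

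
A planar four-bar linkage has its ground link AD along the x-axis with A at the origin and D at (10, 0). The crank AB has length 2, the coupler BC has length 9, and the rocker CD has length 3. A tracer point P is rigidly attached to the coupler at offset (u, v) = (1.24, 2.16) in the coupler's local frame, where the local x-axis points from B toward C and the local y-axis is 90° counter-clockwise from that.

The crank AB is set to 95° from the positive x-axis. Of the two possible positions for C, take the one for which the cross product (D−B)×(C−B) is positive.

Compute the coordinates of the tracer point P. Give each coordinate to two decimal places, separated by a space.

0.88 4.25

A=(0,0), D=(10.00,0)
B = A + 2.00·(cos95°, sin95°) = (-0.1743, 1.9924)
|BD| = 10.3676
circle(B,9.00) ∩ circle(D,3.00): a=8.6561, h=2.4640
  candidates: C₊=(8.7940,2.7469) cross=25.545; C₋=(7.8470,-2.0891) cross=-25.545
  mode + wants cross > 0 → take C=(8.7940,2.7469) (cross=25.545)
ex = (C−B)/|BC| = (0.9965,0.0838); ey = (-0.0838,0.9965)
P = B + 1.24·ex + 2.16·ey = (0.8802,4.2487)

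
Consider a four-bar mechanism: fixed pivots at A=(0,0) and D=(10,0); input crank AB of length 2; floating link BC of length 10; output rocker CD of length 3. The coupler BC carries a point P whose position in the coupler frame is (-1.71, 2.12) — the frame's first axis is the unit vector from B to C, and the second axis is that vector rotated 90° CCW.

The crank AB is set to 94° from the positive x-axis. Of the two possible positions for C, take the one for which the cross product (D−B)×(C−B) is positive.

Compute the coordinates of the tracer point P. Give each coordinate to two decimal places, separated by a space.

-2.05 3.93

A=(0,0), D=(10.00,0)
B = A + 2.00·(cos94°, sin94°) = (-0.1395, 1.9951)
|BD| = 10.3339
circle(B,10.00) ∩ circle(D,3.00): a=9.5699, h=2.9011
  candidates: C₊=(9.8105,2.9940) cross=29.980; C₋=(8.6903,-2.6990) cross=-29.980
  mode + wants cross > 0 → take C=(9.8105,2.9940) (cross=29.980)
ex = (C−B)/|BC| = (0.9950,0.0999); ey = (-0.0999,0.9950)
P = B + -1.71·ex + 2.12·ey = (-2.0527,3.9337)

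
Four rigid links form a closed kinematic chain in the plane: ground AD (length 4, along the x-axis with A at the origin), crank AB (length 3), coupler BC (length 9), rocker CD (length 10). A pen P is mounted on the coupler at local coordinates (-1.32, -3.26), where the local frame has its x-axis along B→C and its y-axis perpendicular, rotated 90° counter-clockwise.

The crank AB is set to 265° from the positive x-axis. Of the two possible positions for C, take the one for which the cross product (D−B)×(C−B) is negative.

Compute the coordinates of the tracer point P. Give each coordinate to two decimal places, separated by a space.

-3.61 -4.07

A=(0,0), D=(4.00,0)
B = A + 3.00·(cos265°, sin265°) = (-0.2615, -2.9886)
|BD| = 5.2050
circle(B,9.00) ∩ circle(D,10.00): a=0.7773, h=8.9664
  candidates: C₊=(-4.7734,4.7988) cross=46.670; C₋=(5.5232,-9.8833) cross=-46.670
  mode - wants cross < 0 → take C=(5.5232,-9.8833) (cross=-46.670)
ex = (C−B)/|BC| = (0.6427,-0.7661); ey = (0.7661,0.6427)
P = B + -1.32·ex + -3.26·ey = (-3.6073,-4.0727)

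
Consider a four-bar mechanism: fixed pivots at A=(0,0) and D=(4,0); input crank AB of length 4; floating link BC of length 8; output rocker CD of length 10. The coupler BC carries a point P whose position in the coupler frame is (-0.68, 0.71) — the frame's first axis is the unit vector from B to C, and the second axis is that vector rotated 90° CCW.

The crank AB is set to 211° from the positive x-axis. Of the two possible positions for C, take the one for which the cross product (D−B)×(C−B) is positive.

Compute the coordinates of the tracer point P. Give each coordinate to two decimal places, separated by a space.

A=(0,0), D=(4.00,0)
B = A + 4.00·(cos211°, sin211°) = (-3.4287, -2.0602)
|BD| = 7.7090
circle(B,8.00) ∩ circle(D,10.00): a=1.5196, h=7.8543
  candidates: C₊=(-4.0633,5.9146) cross=60.550; C₋=(0.1346,-9.2227) cross=-60.550
  mode + wants cross > 0 → take C=(-4.0633,5.9146) (cross=60.550)
ex = (C−B)/|BC| = (-0.0793,0.9968); ey = (-0.9968,-0.0793)
P = B + -0.68·ex + 0.71·ey = (-4.0825,-2.7943)

-4.08 -2.79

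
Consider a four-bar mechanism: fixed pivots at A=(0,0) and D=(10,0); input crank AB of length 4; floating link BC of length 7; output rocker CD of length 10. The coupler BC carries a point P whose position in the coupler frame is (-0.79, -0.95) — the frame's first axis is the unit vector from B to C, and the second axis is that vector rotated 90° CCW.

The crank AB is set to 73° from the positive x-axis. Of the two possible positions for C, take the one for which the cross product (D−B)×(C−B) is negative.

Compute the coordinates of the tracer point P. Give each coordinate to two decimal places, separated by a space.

A=(0,0), D=(10.00,0)
B = A + 4.00·(cos73°, sin73°) = (1.1695, 3.8252)
|BD| = 9.6234
circle(B,7.00) ∩ circle(D,10.00): a=2.1619, h=6.6578
  candidates: C₊=(5.7997,9.0751) cross=64.071; C₋=(0.5069,-3.1433) cross=-64.071
  mode - wants cross < 0 → take C=(0.5069,-3.1433) (cross=-64.071)
ex = (C−B)/|BC| = (-0.0947,-0.9955); ey = (0.9955,-0.0947)
P = B + -0.79·ex + -0.95·ey = (0.2985,4.7016)

0.30 4.70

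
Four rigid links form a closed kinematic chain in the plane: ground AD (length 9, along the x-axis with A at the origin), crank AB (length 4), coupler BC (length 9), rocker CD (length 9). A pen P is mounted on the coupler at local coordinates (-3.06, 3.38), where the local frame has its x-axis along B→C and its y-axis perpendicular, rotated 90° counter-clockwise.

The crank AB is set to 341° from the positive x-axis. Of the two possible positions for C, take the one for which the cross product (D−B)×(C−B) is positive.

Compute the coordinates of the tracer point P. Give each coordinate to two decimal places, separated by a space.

0.23 -4.16

A=(0,0), D=(9.00,0)
B = A + 4.00·(cos341°, sin341°) = (3.7821, -1.3023)
|BD| = 5.3780
circle(B,9.00) ∩ circle(D,9.00): a=2.6890, h=8.5889
  candidates: C₊=(4.3112,7.6822) cross=46.191; C₋=(8.4708,-8.9844) cross=-46.191
  mode + wants cross > 0 → take C=(4.3112,7.6822) (cross=46.191)
ex = (C−B)/|BC| = (0.0588,0.9983); ey = (-0.9983,0.0588)
P = B + -3.06·ex + 3.38·ey = (0.2280,-4.1582)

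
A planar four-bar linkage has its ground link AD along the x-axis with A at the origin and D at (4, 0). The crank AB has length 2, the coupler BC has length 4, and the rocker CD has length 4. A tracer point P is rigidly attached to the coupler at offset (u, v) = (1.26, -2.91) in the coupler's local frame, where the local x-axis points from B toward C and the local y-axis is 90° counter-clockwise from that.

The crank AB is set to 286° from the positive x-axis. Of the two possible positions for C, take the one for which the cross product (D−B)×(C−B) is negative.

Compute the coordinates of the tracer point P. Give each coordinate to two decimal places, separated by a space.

A=(0,0), D=(4.00,0)
B = A + 2.00·(cos286°, sin286°) = (0.5513, -1.9225)
|BD| = 3.9484
circle(B,4.00) ∩ circle(D,4.00): a=1.9742, h=3.4789
  candidates: C₊=(0.5817,2.0774) cross=13.736; C₋=(3.9695,-3.9999) cross=-13.736
  mode - wants cross < 0 → take C=(3.9695,-3.9999) (cross=-13.736)
ex = (C−B)/|BC| = (0.8546,-0.5193); ey = (0.5193,0.8546)
P = B + 1.26·ex + -2.91·ey = (0.1168,-5.0637)

0.12 -5.06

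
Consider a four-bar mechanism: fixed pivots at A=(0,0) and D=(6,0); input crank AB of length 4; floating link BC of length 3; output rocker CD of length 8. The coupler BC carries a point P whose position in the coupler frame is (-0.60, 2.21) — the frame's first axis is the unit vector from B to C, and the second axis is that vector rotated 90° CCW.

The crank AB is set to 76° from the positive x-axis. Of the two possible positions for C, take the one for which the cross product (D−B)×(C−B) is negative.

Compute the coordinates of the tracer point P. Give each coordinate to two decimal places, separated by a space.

A=(0,0), D=(6.00,0)
B = A + 4.00·(cos76°, sin76°) = (0.9677, 3.8812)
|BD| = 6.3551
circle(B,3.00) ∩ circle(D,8.00): a=-1.1496, h=2.7710
  candidates: C₊=(1.7496,6.7775) cross=17.610; C₋=(-1.6349,2.3891) cross=-17.610
  mode - wants cross < 0 → take C=(-1.6349,2.3891) (cross=-17.610)
ex = (C−B)/|BC| = (-0.8675,-0.4974); ey = (0.4974,-0.8675)
P = B + -0.60·ex + 2.21·ey = (2.5874,2.2623)

2.59 2.26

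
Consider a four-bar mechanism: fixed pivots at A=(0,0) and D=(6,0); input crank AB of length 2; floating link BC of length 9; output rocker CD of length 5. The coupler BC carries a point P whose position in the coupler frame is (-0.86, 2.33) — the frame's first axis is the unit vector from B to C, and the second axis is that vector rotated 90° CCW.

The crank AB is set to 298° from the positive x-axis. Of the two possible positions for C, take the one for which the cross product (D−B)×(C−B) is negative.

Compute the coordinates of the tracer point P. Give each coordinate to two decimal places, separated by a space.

0.47 0.67

A=(0,0), D=(6.00,0)
B = A + 2.00·(cos298°, sin298°) = (0.9389, -1.7659)
|BD| = 5.3603
circle(B,9.00) ∩ circle(D,5.00): a=7.9037, h=4.3047
  candidates: C₊=(6.9833,4.9024) cross=23.075; C₋=(9.8196,-3.2265) cross=-23.075
  mode - wants cross < 0 → take C=(9.8196,-3.2265) (cross=-23.075)
ex = (C−B)/|BC| = (0.9867,-0.1623); ey = (0.1623,0.9867)
P = B + -0.86·ex + 2.33·ey = (0.4685,0.6728)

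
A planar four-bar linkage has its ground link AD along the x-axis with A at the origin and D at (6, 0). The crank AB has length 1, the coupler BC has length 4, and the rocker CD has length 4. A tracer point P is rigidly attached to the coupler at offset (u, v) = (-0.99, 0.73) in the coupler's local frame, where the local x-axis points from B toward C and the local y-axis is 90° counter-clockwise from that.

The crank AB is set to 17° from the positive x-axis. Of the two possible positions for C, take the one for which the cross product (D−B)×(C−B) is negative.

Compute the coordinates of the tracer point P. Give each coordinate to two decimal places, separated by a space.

A=(0,0), D=(6.00,0)
B = A + 1.00·(cos17°, sin17°) = (0.9563, 0.2924)
|BD| = 5.0522
circle(B,4.00) ∩ circle(D,4.00): a=2.5261, h=3.1014
  candidates: C₊=(3.6576,3.2424) cross=15.669; C₋=(3.2987,-2.9501) cross=-15.669
  mode - wants cross < 0 → take C=(3.2987,-2.9501) (cross=-15.669)
ex = (C−B)/|BC| = (0.5856,-0.8106); ey = (0.8106,0.5856)
P = B + -0.99·ex + 0.73·ey = (0.9683,1.5224)

0.97 1.52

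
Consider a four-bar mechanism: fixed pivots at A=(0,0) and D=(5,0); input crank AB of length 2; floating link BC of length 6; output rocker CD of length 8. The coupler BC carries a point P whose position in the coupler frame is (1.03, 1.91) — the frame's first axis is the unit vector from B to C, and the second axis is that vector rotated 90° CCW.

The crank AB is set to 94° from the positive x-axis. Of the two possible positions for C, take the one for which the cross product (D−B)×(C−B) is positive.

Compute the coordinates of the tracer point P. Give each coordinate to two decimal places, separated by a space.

-1.49 3.70

A=(0,0), D=(5.00,0)
B = A + 2.00·(cos94°, sin94°) = (-0.1395, 1.9951)
|BD| = 5.5132
circle(B,6.00) ∩ circle(D,8.00): a=0.2172, h=5.9961
  candidates: C₊=(2.2329,7.5062) cross=33.057; C₋=(-2.1069,-3.6732) cross=-33.057
  mode + wants cross > 0 → take C=(2.2329,7.5062) (cross=33.057)
ex = (C−B)/|BC| = (0.3954,0.9185); ey = (-0.9185,0.3954)
P = B + 1.03·ex + 1.91·ey = (-1.4866,3.6964)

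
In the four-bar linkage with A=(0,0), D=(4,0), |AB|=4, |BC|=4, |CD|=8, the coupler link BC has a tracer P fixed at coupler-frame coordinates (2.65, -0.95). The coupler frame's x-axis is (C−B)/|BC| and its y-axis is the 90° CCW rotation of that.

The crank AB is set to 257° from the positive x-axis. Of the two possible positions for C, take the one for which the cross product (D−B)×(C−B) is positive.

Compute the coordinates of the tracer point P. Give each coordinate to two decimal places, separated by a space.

A=(0,0), D=(4.00,0)
B = A + 4.00·(cos257°, sin257°) = (-0.8998, -3.8975)
|BD| = 6.2609
circle(B,4.00) ∩ circle(D,8.00): a=-0.7029, h=3.9378
  candidates: C₊=(-3.9012,-1.2533) cross=24.654; C₋=(1.0014,-7.4168) cross=-24.654
  mode + wants cross > 0 → take C=(-3.9012,-1.2533) (cross=24.654)
ex = (C−B)/|BC| = (-0.7504,0.6610); ey = (-0.6610,-0.7504)
P = B + 2.65·ex + -0.95·ey = (-2.2603,-1.4329)

-2.26 -1.43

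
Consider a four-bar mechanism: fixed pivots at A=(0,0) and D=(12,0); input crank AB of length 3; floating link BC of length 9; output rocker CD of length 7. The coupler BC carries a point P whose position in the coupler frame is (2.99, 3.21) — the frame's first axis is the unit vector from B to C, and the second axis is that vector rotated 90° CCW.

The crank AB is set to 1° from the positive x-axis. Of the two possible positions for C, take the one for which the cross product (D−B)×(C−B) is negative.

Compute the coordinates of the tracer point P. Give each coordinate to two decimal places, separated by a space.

7.39 0.12

A=(0,0), D=(12.00,0)
B = A + 3.00·(cos1°, sin1°) = (2.9995, 0.0524)
|BD| = 9.0006
circle(B,9.00) ∩ circle(D,7.00): a=6.2780, h=6.4488
  candidates: C₊=(9.3149,6.4645) cross=58.043; C₋=(9.2399,-6.4329) cross=-58.043
  mode - wants cross < 0 → take C=(9.2399,-6.4329) (cross=-58.043)
ex = (C−B)/|BC| = (0.6934,-0.7206); ey = (0.7206,0.6934)
P = B + 2.99·ex + 3.21·ey = (7.3858,0.1235)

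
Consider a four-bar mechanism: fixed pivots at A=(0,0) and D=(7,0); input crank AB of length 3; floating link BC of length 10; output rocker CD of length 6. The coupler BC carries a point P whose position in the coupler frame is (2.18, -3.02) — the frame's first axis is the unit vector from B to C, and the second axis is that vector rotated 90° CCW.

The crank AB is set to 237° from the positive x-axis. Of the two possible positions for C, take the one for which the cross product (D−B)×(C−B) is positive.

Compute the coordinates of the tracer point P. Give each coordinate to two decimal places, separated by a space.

2.09 -2.62

A=(0,0), D=(7.00,0)
B = A + 3.00·(cos237°, sin237°) = (-1.6339, -2.5160)
|BD| = 8.9930
circle(B,10.00) ∩ circle(D,6.00): a=8.0548, h=5.9262
  candidates: C₊=(4.4413,5.4270) cross=53.295; C₋=(7.7572,-5.9520) cross=-53.295
  mode + wants cross > 0 → take C=(4.4413,5.4270) (cross=53.295)
ex = (C−B)/|BC| = (0.6075,0.7943); ey = (-0.7943,0.6075)
P = B + 2.18·ex + -3.02·ey = (2.0893,-2.6191)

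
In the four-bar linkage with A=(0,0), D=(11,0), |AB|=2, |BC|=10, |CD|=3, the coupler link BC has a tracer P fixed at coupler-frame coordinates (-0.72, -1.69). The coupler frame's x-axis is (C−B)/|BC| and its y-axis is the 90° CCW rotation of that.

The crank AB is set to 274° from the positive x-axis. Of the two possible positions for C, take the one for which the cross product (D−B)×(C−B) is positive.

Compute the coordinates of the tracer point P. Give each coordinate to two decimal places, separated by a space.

0.23 -3.83

A=(0,0), D=(11.00,0)
B = A + 2.00·(cos274°, sin274°) = (0.1395, -1.9951)
|BD| = 11.0422
circle(B,10.00) ∩ circle(D,3.00): a=9.6417, h=2.6530
  candidates: C₊=(9.1431,2.3563) cross=29.295; C₋=(10.1018,-2.8624) cross=-29.295
  mode + wants cross > 0 → take C=(9.1431,2.3563) (cross=29.295)
ex = (C−B)/|BC| = (0.9004,0.4351); ey = (-0.4351,0.9004)
P = B + -0.72·ex + -1.69·ey = (0.2266,-3.8300)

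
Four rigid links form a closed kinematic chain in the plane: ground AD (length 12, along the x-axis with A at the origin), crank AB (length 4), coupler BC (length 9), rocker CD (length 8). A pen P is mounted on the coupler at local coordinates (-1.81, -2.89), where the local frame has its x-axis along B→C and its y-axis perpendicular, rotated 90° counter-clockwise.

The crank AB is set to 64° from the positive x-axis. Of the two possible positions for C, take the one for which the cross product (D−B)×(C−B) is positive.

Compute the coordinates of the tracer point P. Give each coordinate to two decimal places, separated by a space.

1.45 0.20

A=(0,0), D=(12.00,0)
B = A + 4.00·(cos64°, sin64°) = (1.7535, 3.5952)
|BD| = 10.8589
circle(B,9.00) ∩ circle(D,8.00): a=6.2122, h=6.5122
  candidates: C₊=(9.7714,7.6833) cross=70.715; C₋=(5.4593,-4.6065) cross=-70.715
  mode + wants cross > 0 → take C=(9.7714,7.6833) (cross=70.715)
ex = (C−B)/|BC| = (0.8909,0.4542); ey = (-0.4542,0.8909)
P = B + -1.81·ex + -2.89·ey = (1.4537,0.1984)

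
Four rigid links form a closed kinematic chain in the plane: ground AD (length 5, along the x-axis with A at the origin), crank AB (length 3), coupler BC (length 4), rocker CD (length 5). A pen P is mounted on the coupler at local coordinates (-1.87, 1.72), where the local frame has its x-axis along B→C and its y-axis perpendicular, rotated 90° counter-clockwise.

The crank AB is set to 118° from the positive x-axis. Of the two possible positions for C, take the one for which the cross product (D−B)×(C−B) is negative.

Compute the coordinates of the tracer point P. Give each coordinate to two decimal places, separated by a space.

-0.53 5.03

A=(0,0), D=(5.00,0)
B = A + 3.00·(cos118°, sin118°) = (-1.4084, 2.6488)
|BD| = 6.9343
circle(B,4.00) ∩ circle(D,5.00): a=2.8182, h=2.8386
  candidates: C₊=(2.2804,4.1957) cross=19.684; C₋=(0.1117,-1.0510) cross=-19.684
  mode - wants cross < 0 → take C=(0.1117,-1.0510) (cross=-19.684)
ex = (C−B)/|BC| = (0.3800,-0.9250); ey = (0.9250,0.3800)
P = B + -1.87·ex + 1.72·ey = (-0.5281,5.0322)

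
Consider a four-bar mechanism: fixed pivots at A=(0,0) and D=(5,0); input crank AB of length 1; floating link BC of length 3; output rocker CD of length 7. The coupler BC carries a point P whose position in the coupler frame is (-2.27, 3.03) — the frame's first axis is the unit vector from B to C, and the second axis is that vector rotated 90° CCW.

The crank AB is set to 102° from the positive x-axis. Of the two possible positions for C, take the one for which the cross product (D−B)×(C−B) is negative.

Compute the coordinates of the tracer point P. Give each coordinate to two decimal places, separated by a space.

3.57 1.25

A=(0,0), D=(5.00,0)
B = A + 1.00·(cos102°, sin102°) = (-0.2079, 0.9781)
|BD| = 5.2990
circle(B,3.00) ∩ circle(D,7.00): a=-1.1248, h=2.7811
  candidates: C₊=(-0.8000,3.9191) cross=14.737; C₋=(-1.8268,-1.5476) cross=-14.737
  mode - wants cross < 0 → take C=(-1.8268,-1.5476) (cross=-14.737)
ex = (C−B)/|BC| = (-0.5396,-0.8419); ey = (0.8419,-0.5396)
P = B + -2.27·ex + 3.03·ey = (3.5680,1.2542)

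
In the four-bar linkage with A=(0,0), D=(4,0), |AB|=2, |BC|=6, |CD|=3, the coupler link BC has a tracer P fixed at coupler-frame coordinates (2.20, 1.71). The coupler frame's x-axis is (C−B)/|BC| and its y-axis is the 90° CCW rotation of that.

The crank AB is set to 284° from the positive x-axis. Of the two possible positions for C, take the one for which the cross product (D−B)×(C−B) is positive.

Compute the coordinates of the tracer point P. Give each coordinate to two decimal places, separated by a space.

A=(0,0), D=(4.00,0)
B = A + 2.00·(cos284°, sin284°) = (0.4838, -1.9406)
|BD| = 4.0161
circle(B,6.00) ∩ circle(D,3.00): a=5.3695, h=2.6774
  candidates: C₊=(3.8912,2.9980) cross=10.753; C₋=(6.4786,-1.6901) cross=-10.753
  mode + wants cross > 0 → take C=(3.8912,2.9980) (cross=10.753)
ex = (C−B)/|BC| = (0.5679,0.8231); ey = (-0.8231,0.5679)
P = B + 2.20·ex + 1.71·ey = (0.3257,0.8413)

0.33 0.84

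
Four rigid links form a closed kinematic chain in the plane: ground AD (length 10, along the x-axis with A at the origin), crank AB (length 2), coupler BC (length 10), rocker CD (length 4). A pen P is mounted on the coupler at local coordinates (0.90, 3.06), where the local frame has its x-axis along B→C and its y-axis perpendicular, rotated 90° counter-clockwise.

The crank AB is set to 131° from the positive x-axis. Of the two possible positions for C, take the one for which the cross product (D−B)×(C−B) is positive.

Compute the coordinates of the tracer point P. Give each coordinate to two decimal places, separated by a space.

-1.10 4.69

A=(0,0), D=(10.00,0)
B = A + 2.00·(cos131°, sin131°) = (-1.3121, 1.5094)
|BD| = 11.4124
circle(B,10.00) ∩ circle(D,4.00): a=9.3864, h=3.4490
  candidates: C₊=(8.4480,3.6866) cross=39.361; C₋=(7.5357,-3.1507) cross=-39.361
  mode + wants cross > 0 → take C=(8.4480,3.6866) (cross=39.361)
ex = (C−B)/|BC| = (0.9760,0.2177); ey = (-0.2177,0.9760)
P = B + 0.90·ex + 3.06·ey = (-1.0999,4.6920)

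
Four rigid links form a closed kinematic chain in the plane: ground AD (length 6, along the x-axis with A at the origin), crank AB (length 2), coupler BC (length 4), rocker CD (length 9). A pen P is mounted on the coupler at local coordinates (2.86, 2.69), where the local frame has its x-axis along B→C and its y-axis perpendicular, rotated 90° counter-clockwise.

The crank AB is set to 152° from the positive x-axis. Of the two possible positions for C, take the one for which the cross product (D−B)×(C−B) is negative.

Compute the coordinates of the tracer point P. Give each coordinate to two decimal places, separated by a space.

0.36 -2.36

A=(0,0), D=(6.00,0)
B = A + 2.00·(cos152°, sin152°) = (-1.7659, 0.9389)
|BD| = 7.8225
circle(B,4.00) ∩ circle(D,9.00): a=-0.2435, h=3.9926
  candidates: C₊=(-1.5284,4.9319) cross=31.232; C₋=(-2.4869,-2.9955) cross=-31.232
  mode - wants cross < 0 → take C=(-2.4869,-2.9955) (cross=-31.232)
ex = (C−B)/|BC| = (-0.1802,-0.9836); ey = (0.9836,-0.1802)
P = B + 2.86·ex + 2.69·ey = (0.3646,-2.3591)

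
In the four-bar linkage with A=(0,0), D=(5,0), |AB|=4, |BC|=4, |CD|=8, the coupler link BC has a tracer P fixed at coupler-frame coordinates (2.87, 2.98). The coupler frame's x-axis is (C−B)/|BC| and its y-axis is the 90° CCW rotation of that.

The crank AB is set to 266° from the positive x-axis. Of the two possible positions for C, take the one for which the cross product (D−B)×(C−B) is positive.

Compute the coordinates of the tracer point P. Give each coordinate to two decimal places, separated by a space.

-4.41 -3.83

A=(0,0), D=(5.00,0)
B = A + 4.00·(cos266°, sin266°) = (-0.2790, -3.9903)
|BD| = 6.6174
circle(B,4.00) ∩ circle(D,8.00): a=-0.3181, h=3.9873
  candidates: C₊=(-2.9371,-1.0012) cross=26.386; C₋=(1.8716,-7.3629) cross=-26.386
  mode + wants cross > 0 → take C=(-2.9371,-1.0012) (cross=26.386)
ex = (C−B)/|BC| = (-0.6645,0.7473); ey = (-0.7473,-0.6645)
P = B + 2.87·ex + 2.98·ey = (-4.4131,-3.8259)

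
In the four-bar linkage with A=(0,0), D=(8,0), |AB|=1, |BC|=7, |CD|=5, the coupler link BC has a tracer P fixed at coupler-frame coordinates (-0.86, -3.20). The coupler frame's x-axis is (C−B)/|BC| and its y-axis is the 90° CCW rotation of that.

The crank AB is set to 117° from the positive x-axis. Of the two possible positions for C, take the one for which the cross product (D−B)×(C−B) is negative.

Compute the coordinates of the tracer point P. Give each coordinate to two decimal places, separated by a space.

A=(0,0), D=(8.00,0)
B = A + 1.00·(cos117°, sin117°) = (-0.4540, 0.8910)
|BD| = 8.5008
circle(B,7.00) ∩ circle(D,5.00): a=5.6620, h=4.1160
  candidates: C₊=(5.6083,4.3909) cross=34.989; C₋=(4.7454,-3.7958) cross=-34.989
  mode - wants cross < 0 → take C=(4.7454,-3.7958) (cross=-34.989)
ex = (C−B)/|BC| = (0.7428,-0.6695); ey = (0.6695,0.7428)
P = B + -0.86·ex + -3.20·ey = (-3.2353,-0.9101)

-3.24 -0.91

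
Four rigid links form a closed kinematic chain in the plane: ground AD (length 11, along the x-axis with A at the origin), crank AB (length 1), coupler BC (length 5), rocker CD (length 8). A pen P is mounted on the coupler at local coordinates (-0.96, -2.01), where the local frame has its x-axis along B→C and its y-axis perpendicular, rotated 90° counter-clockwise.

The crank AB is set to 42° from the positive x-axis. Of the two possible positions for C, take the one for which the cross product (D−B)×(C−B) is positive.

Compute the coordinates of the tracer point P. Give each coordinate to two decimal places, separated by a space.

1.52 -1.42

A=(0,0), D=(11.00,0)
B = A + 1.00·(cos42°, sin42°) = (0.7431, 0.6691)
|BD| = 10.2787
circle(B,5.00) ∩ circle(D,8.00): a=3.2422, h=3.8063
  candidates: C₊=(4.2263,4.2563) cross=39.124; C₋=(3.7307,-3.3402) cross=-39.124
  mode + wants cross > 0 → take C=(4.2263,4.2563) (cross=39.124)
ex = (C−B)/|BC| = (0.6966,0.7174); ey = (-0.7174,0.6966)
P = B + -0.96·ex + -2.01·ey = (1.5164,-1.4198)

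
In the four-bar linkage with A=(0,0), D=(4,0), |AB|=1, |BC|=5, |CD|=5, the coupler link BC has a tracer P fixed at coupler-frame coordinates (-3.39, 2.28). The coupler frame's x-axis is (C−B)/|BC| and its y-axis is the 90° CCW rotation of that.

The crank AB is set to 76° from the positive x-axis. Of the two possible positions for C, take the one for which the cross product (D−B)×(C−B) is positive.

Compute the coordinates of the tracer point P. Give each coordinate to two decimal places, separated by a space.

A=(0,0), D=(4.00,0)
B = A + 1.00·(cos76°, sin76°) = (0.2419, 0.9703)
|BD| = 3.8813
circle(B,5.00) ∩ circle(D,5.00): a=1.9407, h=4.6080
  candidates: C₊=(3.2729,4.9469) cross=17.885; C₋=(0.9690,-3.9766) cross=-17.885
  mode + wants cross > 0 → take C=(3.2729,4.9469) (cross=17.885)
ex = (C−B)/|BC| = (0.6062,0.7953); ey = (-0.7953,0.6062)
P = B + -3.39·ex + 2.28·ey = (-3.6264,-0.3437)

-3.63 -0.34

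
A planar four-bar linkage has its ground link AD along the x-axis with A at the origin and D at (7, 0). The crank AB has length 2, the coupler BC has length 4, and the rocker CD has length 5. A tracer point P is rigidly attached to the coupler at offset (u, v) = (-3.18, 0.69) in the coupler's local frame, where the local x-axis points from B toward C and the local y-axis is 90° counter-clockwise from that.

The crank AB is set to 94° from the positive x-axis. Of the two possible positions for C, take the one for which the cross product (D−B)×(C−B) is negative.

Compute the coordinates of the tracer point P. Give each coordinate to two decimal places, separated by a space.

-1.41 4.99

A=(0,0), D=(7.00,0)
B = A + 2.00·(cos94°, sin94°) = (-0.1395, 1.9951)
|BD| = 7.4130
circle(B,4.00) ∩ circle(D,5.00): a=3.0995, h=2.5285
  candidates: C₊=(3.5261,3.5961) cross=18.744; C₋=(2.1651,-1.2742) cross=-18.744
  mode - wants cross < 0 → take C=(2.1651,-1.2742) (cross=-18.744)
ex = (C−B)/|BC| = (0.5762,-0.8173); ey = (0.8173,0.5762)
P = B + -3.18·ex + 0.69·ey = (-1.4077,4.9918)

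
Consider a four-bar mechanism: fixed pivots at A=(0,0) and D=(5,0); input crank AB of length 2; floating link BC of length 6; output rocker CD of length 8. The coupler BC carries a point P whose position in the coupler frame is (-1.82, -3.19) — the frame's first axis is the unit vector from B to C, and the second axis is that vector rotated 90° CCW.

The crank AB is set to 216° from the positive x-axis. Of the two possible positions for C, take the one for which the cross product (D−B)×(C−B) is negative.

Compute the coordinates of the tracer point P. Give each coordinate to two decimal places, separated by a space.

A=(0,0), D=(5.00,0)
B = A + 2.00·(cos216°, sin216°) = (-1.6180, -1.1756)
|BD| = 6.7216
circle(B,6.00) ∩ circle(D,8.00): a=1.2780, h=5.8623
  candidates: C₊=(-1.3850,4.8199) cross=39.404; C₋=(0.6655,-6.7240) cross=-39.404
  mode - wants cross < 0 → take C=(0.6655,-6.7240) (cross=-39.404)
ex = (C−B)/|BC| = (0.3806,-0.9247); ey = (0.9247,0.3806)
P = B + -1.82·ex + -3.19·ey = (-5.2606,-0.7066)

-5.26 -0.71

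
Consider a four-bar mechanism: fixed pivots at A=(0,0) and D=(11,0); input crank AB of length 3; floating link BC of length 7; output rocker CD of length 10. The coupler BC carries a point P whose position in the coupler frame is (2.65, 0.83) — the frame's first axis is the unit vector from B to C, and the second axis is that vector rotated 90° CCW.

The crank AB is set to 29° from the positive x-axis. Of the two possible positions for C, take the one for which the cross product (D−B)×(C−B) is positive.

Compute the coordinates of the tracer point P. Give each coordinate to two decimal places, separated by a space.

A=(0,0), D=(11.00,0)
B = A + 3.00·(cos29°, sin29°) = (2.6239, 1.4544)
|BD| = 8.5015
circle(B,7.00) ∩ circle(D,10.00): a=1.2513, h=6.8873
  candidates: C₊=(5.0349,8.0261) cross=58.552; C₋=(2.6784,-5.5454) cross=-58.552
  mode + wants cross > 0 → take C=(5.0349,8.0261) (cross=58.552)
ex = (C−B)/|BC| = (0.3444,0.9388); ey = (-0.9388,0.3444)
P = B + 2.65·ex + 0.83·ey = (2.7574,4.2282)

2.76 4.23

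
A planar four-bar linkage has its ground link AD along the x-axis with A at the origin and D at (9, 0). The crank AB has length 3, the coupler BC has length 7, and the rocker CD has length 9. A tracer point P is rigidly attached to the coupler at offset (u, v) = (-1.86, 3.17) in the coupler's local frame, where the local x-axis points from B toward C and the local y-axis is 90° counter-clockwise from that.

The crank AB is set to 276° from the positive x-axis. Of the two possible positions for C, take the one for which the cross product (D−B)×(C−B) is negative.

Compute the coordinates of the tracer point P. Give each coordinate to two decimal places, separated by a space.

1.36 0.54

A=(0,0), D=(9.00,0)
B = A + 3.00·(cos276°, sin276°) = (0.3136, -2.9836)
|BD| = 9.1845
circle(B,7.00) ∩ circle(D,9.00): a=2.8502, h=6.3935
  candidates: C₊=(0.9323,3.9890) cross=58.721; C₋=(5.0861,-8.1044) cross=-58.721
  mode - wants cross < 0 → take C=(5.0861,-8.1044) (cross=-58.721)
ex = (C−B)/|BC| = (0.6818,-0.7315); ey = (0.7315,0.6818)
P = B + -1.86·ex + 3.17·ey = (1.3645,0.5384)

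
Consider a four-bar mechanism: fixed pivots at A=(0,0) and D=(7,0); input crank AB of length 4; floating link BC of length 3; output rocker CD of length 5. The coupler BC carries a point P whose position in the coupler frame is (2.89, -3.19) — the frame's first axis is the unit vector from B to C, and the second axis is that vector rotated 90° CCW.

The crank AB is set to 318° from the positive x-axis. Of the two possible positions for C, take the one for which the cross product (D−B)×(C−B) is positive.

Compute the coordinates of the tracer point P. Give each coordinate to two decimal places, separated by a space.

5.06 1.09

A=(0,0), D=(7.00,0)
B = A + 4.00·(cos318°, sin318°) = (2.9726, -2.6765)
|BD| = 4.8357
circle(B,3.00) ∩ circle(D,5.00): a=0.7635, h=2.9012
  candidates: C₊=(2.0026,0.1624) cross=14.029; C₋=(5.2143,-4.6702) cross=-14.029
  mode + wants cross > 0 → take C=(2.0026,0.1624) (cross=14.029)
ex = (C−B)/|BC| = (-0.3233,0.9463); ey = (-0.9463,-0.3233)
P = B + 2.89·ex + -3.19·ey = (5.0569,1.0896)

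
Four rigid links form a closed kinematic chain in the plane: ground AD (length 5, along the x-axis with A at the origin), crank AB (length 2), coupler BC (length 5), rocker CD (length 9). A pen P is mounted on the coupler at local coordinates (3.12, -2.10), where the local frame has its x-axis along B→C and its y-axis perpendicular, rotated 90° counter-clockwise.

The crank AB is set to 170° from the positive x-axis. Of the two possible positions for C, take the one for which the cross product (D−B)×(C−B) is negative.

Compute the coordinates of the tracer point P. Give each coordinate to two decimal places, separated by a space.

A=(0,0), D=(5.00,0)
B = A + 2.00·(cos170°, sin170°) = (-1.9696, 0.3473)
|BD| = 6.9783
circle(B,5.00) ∩ circle(D,9.00): a=-0.5233, h=4.9725
  candidates: C₊=(-2.2448,5.3397) cross=34.700; C₋=(-2.7398,-4.5930) cross=-34.700
  mode - wants cross < 0 → take C=(-2.7398,-4.5930) (cross=-34.700)
ex = (C−B)/|BC| = (-0.1540,-0.9881); ey = (0.9881,-0.1540)
P = B + 3.12·ex + -2.10·ey = (-4.5251,-2.4120)

-4.53 -2.41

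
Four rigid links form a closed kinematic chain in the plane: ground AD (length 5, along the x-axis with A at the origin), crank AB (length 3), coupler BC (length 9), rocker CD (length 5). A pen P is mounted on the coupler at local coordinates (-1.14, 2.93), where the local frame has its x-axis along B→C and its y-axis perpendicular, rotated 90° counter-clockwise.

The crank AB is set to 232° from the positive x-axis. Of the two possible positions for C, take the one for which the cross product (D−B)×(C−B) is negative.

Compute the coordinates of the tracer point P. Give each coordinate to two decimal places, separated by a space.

A=(0,0), D=(5.00,0)
B = A + 3.00·(cos232°, sin232°) = (-1.8470, -2.3640)
|BD| = 7.2436
circle(B,9.00) ∩ circle(D,5.00): a=7.4873, h=4.9941
  candidates: C₊=(3.6005,4.8001) cross=36.175; C₋=(6.8602,-4.6411) cross=-36.175
  mode - wants cross < 0 → take C=(6.8602,-4.6411) (cross=-36.175)
ex = (C−B)/|BC| = (0.9675,-0.2530); ey = (0.2530,0.9675)
P = B + -1.14·ex + 2.93·ey = (-2.2086,0.7591)

-2.21 0.76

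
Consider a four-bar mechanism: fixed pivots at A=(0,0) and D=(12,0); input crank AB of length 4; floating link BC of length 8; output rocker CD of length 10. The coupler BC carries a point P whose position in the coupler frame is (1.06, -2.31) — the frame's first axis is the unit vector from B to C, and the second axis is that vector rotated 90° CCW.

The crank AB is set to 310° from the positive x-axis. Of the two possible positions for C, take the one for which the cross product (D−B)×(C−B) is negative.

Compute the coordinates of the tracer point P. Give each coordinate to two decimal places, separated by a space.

1.53 -5.38

A=(0,0), D=(12.00,0)
B = A + 4.00·(cos310°, sin310°) = (2.5712, -3.0642)
|BD| = 9.9143
circle(B,8.00) ∩ circle(D,10.00): a=3.1416, h=7.3574
  candidates: C₊=(3.2850,4.9039) cross=72.943; C₋=(7.8328,-9.0904) cross=-72.943
  mode - wants cross < 0 → take C=(7.8328,-9.0904) (cross=-72.943)
ex = (C−B)/|BC| = (0.6577,-0.7533); ey = (0.7533,0.6577)
P = B + 1.06·ex + -2.31·ey = (1.5283,-5.3820)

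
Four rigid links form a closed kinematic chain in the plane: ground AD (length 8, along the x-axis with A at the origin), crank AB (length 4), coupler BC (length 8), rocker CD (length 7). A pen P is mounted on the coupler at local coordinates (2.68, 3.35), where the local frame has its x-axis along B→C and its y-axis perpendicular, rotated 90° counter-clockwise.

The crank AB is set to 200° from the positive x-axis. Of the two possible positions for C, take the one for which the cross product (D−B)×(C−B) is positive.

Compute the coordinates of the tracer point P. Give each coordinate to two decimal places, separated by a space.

A=(0,0), D=(8.00,0)
B = A + 4.00·(cos200°, sin200°) = (-3.7588, -1.3681)
|BD| = 11.8381
circle(B,8.00) ∩ circle(D,7.00): a=6.5526, h=4.5895
  candidates: C₊=(2.2195,3.9479) cross=54.331; C₋=(3.2803,-5.1696) cross=-54.331
  mode + wants cross > 0 → take C=(2.2195,3.9479) (cross=54.331)
ex = (C−B)/|BC| = (0.7473,0.6645); ey = (-0.6645,0.7473)
P = B + 2.68·ex + 3.35·ey = (-3.9821,2.9162)

-3.98 2.92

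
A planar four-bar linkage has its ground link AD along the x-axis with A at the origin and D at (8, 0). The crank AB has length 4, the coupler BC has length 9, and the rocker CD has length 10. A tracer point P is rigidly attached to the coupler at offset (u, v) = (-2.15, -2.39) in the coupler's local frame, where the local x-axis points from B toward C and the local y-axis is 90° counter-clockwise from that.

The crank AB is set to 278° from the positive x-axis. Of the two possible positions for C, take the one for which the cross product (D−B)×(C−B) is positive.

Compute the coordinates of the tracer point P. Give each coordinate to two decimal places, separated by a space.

3.22 -5.76

A=(0,0), D=(8.00,0)
B = A + 4.00·(cos278°, sin278°) = (0.5567, -3.9611)
|BD| = 8.4317
circle(B,9.00) ∩ circle(D,10.00): a=3.0891, h=8.4532
  candidates: C₊=(-0.6875,4.9525) cross=71.275; C₋=(7.2549,-9.9722) cross=-71.275
  mode + wants cross > 0 → take C=(-0.6875,4.9525) (cross=71.275)
ex = (C−B)/|BC| = (-0.1382,0.9904); ey = (-0.9904,-0.1382)
P = B + -2.15·ex + -2.39·ey = (3.2210,-5.7600)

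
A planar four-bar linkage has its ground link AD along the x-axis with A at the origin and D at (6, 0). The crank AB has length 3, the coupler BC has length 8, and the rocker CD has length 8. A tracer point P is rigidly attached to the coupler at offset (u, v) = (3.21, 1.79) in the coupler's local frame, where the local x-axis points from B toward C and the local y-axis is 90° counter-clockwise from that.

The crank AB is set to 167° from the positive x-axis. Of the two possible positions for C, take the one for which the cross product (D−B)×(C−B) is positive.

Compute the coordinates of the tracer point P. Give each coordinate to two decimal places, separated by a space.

A=(0,0), D=(6.00,0)
B = A + 3.00·(cos167°, sin167°) = (-2.9231, 0.6749)
|BD| = 8.9486
circle(B,8.00) ∩ circle(D,8.00): a=4.4743, h=6.6318
  candidates: C₊=(2.0386,6.9503) cross=59.345; C₋=(1.0383,-6.2755) cross=-59.345
  mode + wants cross > 0 → take C=(2.0386,6.9503) (cross=59.345)
ex = (C−B)/|BC| = (0.6202,0.7844); ey = (-0.7844,0.6202)
P = B + 3.21·ex + 1.79·ey = (-2.3364,4.3031)

-2.34 4.30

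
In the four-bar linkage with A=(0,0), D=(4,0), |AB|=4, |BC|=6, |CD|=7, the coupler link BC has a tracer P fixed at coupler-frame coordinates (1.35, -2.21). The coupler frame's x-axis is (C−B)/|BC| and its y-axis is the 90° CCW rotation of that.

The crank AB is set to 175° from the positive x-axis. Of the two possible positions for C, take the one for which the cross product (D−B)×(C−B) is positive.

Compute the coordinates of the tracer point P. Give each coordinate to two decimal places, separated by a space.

A=(0,0), D=(4.00,0)
B = A + 4.00·(cos175°, sin175°) = (-3.9848, 0.3486)
|BD| = 7.9924
circle(B,6.00) ∩ circle(D,7.00): a=3.1829, h=5.0862
  candidates: C₊=(-0.5830,5.2911) cross=40.651; C₋=(-1.0267,-4.8715) cross=-40.651
  mode + wants cross > 0 → take C=(-0.5830,5.2911) (cross=40.651)
ex = (C−B)/|BC| = (0.5670,0.8237); ey = (-0.8237,0.5670)
P = B + 1.35·ex + -2.21·ey = (-1.3989,0.2077)

-1.40 0.21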